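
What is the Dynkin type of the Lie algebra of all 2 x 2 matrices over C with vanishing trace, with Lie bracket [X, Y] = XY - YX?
This is sl(2), which has dimension 2^2 - 1 = 3 and rank 2 - 1 = 1 (a Cartan subalgebra is the diagonal traceless matrices). In the classification of classical Lie algebras, the special linear algebra sl(n+1) has type A_n; here n = 1, so the Dynkin diagram is a chain of 1 nodes with single edges (A_1). Hence the type is A_1.

A1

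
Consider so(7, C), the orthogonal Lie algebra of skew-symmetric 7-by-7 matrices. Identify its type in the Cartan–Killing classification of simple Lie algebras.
This is so(7) with 7 odd, which has dimension 7(7-1)/2 = 21 and rank (7-1)/2 = 3. In the classification of classical Lie algebras, the orthogonal algebra so(2n+1) in an odd number of variables has type B_n; here n = 3, so the Dynkin diagram is a chain of 3 nodes with a double edge at one end; the terminal node there is the unique short simple root (B_3). Hence the type is B_3.

B3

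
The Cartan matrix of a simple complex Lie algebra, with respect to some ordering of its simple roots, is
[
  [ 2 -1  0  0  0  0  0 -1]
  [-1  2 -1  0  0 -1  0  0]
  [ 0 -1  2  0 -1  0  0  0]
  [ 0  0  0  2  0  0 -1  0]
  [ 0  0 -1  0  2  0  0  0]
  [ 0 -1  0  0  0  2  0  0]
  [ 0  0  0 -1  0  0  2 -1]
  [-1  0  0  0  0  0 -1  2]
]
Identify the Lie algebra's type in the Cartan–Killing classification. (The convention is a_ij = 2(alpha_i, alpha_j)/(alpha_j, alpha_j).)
The matrix has rank 8 with 2's on the diagonal. Reading the off-diagonal entries as Dynkin edges (a single edge where a_ij = a_ji = -1; a double or triple edge where a_ij * a_ji = 2 or 3), the diagram is a chain of 7 nodes with one extra node attached to the third node from one end (E_8). One simple-root ordering that puts it in standard form is (alpha_5, alpha_6, alpha_3, alpha_2, alpha_1, alpha_8, alpha_7, alpha_4). So the algebra is type E_8.

type E_8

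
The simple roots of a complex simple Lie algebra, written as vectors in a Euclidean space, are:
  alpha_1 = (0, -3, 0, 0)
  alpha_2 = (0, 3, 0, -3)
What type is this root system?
B2

Compute the Cartan integers a_ij = 2(alpha_i, alpha_j)/(alpha_j, alpha_j); the resulting 2x2 Cartan matrix is
[[2, -1], [-2, 2]].
The roots have two lengths (squared-length ratio 2:1); the short ones are alpha_{1}. The associated Dynkin diagram is a chain of 2 nodes with a double edge at one end; the terminal node there is the unique short simple root (B_2), so the type is B_2 (the algebra so(5)).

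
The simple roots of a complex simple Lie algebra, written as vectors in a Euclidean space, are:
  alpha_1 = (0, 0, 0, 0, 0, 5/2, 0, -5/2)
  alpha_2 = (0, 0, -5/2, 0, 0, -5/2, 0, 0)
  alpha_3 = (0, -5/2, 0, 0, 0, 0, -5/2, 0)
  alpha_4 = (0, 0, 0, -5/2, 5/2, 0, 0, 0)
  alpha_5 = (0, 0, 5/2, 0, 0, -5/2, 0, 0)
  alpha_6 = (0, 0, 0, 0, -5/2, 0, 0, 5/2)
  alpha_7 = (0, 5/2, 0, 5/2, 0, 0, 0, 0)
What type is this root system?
D_7 (so(14))

Compute the Cartan integers a_ij = 2(alpha_i, alpha_j)/(alpha_j, alpha_j); the resulting 7x7 Cartan matrix is
[[2, -1, 0, 0, -1, -1, 0], [-1, 2, 0, 0, 0, 0, 0], [0, 0, 2, 0, 0, 0, -1], [0, 0, 0, 2, 0, -1, -1], [-1, 0, 0, 0, 2, 0, 0], [-1, 0, 0, -1, 0, 2, 0], [0, 0, -1, -1, 0, 0, 2]].
All simple roots have the same length, so the diagram is simply laced. The associated Dynkin diagram is a chain of 5 nodes with a fork of two nodes at one end (D_7), so the type is D_7 (the algebra so(14)).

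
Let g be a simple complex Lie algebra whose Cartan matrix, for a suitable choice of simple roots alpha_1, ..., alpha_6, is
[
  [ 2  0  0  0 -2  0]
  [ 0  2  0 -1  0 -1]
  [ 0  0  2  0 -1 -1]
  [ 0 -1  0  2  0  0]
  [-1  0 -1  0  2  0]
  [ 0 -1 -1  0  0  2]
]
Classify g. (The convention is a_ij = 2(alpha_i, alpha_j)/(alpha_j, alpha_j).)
C_6 (sp(12))

The matrix has rank 6 with 2's on the diagonal. Reading the off-diagonal entries as Dynkin edges (a single edge where a_ij = a_ji = -1; a double or triple edge where a_ij * a_ji = 2 or 3), the diagram is a chain of 6 nodes with a double edge at one end; the terminal node there is the unique long simple root (C_6). One simple-root ordering that puts it in standard form is (alpha_4, alpha_2, alpha_6, alpha_3, alpha_5, alpha_1). So the algebra is type C_6, i.e. sp(12).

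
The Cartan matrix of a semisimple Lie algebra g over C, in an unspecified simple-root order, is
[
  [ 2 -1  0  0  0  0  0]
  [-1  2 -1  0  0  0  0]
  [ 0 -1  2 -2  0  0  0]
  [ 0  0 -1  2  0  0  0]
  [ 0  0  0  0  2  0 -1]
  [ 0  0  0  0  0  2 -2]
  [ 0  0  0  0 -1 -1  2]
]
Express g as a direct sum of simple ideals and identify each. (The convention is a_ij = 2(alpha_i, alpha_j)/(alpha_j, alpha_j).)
The diagram associated to this matrix has two connected components: the simple roots {alpha_1, alpha_2, alpha_3, alpha_4} form a chain of 4 nodes with a double edge at one end; the terminal node there is the unique short simple root (B_4), and {alpha_5, alpha_6, alpha_7} form a chain of 3 nodes with a double edge at one end; the terminal node there is the unique long simple root (C_3). A semisimple Lie algebra decomposes uniquely as the direct sum of simple ideals, one per connected component of its Dynkin diagram, so g ≅ B_4 ⊕ C_3 (dimension 36 + 21 = 57).

B4 + C3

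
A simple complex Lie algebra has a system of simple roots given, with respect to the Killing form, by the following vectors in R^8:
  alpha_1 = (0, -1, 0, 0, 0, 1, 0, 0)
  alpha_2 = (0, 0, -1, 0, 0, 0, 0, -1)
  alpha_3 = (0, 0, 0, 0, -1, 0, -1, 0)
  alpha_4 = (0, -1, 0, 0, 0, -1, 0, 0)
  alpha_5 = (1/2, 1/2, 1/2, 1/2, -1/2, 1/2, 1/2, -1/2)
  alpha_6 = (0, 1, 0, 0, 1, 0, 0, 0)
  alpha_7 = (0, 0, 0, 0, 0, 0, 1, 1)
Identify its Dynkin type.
E7

Compute the Cartan integers a_ij = 2(alpha_i, alpha_j)/(alpha_j, alpha_j); the resulting 7x7 Cartan matrix is
[[2, 0, 0, 0, 0, -1, 0], [0, 2, 0, 0, 0, 0, -1], [0, 0, 2, 0, 0, -1, -1], [0, 0, 0, 2, -1, -1, 0], [0, 0, 0, -1, 2, 0, 0], [-1, 0, -1, -1, 0, 2, 0], [0, -1, -1, 0, 0, 0, 2]].
All simple roots have the same length, so the diagram is simply laced. The associated Dynkin diagram is a chain of 6 nodes with one extra node attached to the third node from one end (E_7), so the type is E_7.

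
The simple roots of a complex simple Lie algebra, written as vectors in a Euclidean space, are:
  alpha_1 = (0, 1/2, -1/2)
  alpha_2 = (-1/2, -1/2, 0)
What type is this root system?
A_2 (sl(3))

Compute the Cartan integers a_ij = 2(alpha_i, alpha_j)/(alpha_j, alpha_j); the resulting 2x2 Cartan matrix is
[[2, -1], [-1, 2]].
All simple roots have the same length, so the diagram is simply laced. The associated Dynkin diagram is a chain of 2 nodes with single edges (A_2), so the type is A_2 (the algebra sl(3)).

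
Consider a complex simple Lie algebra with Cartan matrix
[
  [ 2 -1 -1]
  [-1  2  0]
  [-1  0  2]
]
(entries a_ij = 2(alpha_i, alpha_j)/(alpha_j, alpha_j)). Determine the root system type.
type A_3

The matrix has rank 3 with 2's on the diagonal. Reading the off-diagonal entries as Dynkin edges (a single edge where a_ij = a_ji = -1; a double or triple edge where a_ij * a_ji = 2 or 3), the diagram is a chain of 3 nodes with single edges (A_3). One simple-root ordering that puts it in standard form is (alpha_2, alpha_1, alpha_3). So the algebra is type A_3, i.e. sl(4).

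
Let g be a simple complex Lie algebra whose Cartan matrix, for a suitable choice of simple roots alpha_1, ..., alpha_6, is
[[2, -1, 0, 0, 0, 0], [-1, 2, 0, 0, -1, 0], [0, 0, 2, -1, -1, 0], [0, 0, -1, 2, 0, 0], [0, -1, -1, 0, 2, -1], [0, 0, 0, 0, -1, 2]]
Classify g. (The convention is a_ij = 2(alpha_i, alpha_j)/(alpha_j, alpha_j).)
type E_6

The matrix has rank 6 with 2's on the diagonal. Reading the off-diagonal entries as Dynkin edges (a single edge where a_ij = a_ji = -1; a double or triple edge where a_ij * a_ji = 2 or 3), the diagram is a chain of 5 nodes with one extra node attached to the third node from one end (E_6). One simple-root ordering that puts it in standard form is (alpha_1, alpha_6, alpha_2, alpha_5, alpha_3, alpha_4). So the algebra is type E_6.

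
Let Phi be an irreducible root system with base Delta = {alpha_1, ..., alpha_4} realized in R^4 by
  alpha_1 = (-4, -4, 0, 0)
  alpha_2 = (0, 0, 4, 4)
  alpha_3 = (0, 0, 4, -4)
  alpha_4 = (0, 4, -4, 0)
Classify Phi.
D4

Compute the Cartan integers a_ij = 2(alpha_i, alpha_j)/(alpha_j, alpha_j); the resulting 4x4 Cartan matrix is
[[2, 0, 0, -1], [0, 2, 0, -1], [0, 0, 2, -1], [-1, -1, -1, 2]].
All simple roots have the same length, so the diagram is simply laced. The associated Dynkin diagram is a chain of 2 nodes with a fork of two nodes at one end (D_4), so the type is D_4 (the algebra so(8)).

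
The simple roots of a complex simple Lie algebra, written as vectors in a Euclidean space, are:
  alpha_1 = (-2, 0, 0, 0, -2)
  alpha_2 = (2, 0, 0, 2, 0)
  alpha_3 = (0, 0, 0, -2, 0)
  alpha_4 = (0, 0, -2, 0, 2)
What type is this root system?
Compute the Cartan integers a_ij = 2(alpha_i, alpha_j)/(alpha_j, alpha_j); the resulting 4x4 Cartan matrix is
[[2, -1, 0, -1], [-1, 2, -2, 0], [0, -1, 2, 0], [-1, 0, 0, 2]].
The roots have two lengths (squared-length ratio 2:1); the short ones are alpha_{3}. The associated Dynkin diagram is a chain of 4 nodes with a double edge at one end; the terminal node there is the unique short simple root (B_4), so the type is B_4 (the algebra so(9)).

B_4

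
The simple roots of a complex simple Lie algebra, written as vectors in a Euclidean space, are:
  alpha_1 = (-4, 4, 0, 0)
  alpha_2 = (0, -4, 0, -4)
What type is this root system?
A_2

Compute the Cartan integers a_ij = 2(alpha_i, alpha_j)/(alpha_j, alpha_j); the resulting 2x2 Cartan matrix is
[[2, -1], [-1, 2]].
All simple roots have the same length, so the diagram is simply laced. The associated Dynkin diagram is a chain of 2 nodes with single edges (A_2), so the type is A_2 (the algebra sl(3)).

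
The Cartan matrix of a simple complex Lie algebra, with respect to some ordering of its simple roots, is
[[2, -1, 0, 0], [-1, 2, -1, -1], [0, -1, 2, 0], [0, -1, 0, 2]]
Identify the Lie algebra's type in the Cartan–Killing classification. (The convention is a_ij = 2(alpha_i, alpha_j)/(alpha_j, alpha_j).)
D_4

The matrix has rank 4 with 2's on the diagonal. Reading the off-diagonal entries as Dynkin edges (a single edge where a_ij = a_ji = -1; a double or triple edge where a_ij * a_ji = 2 or 3), the diagram is a chain of 2 nodes with a fork of two nodes at one end (D_4). One simple-root ordering that puts it in standard form is (alpha_3, alpha_2, alpha_4, alpha_1). So the algebra is type D_4, i.e. so(8).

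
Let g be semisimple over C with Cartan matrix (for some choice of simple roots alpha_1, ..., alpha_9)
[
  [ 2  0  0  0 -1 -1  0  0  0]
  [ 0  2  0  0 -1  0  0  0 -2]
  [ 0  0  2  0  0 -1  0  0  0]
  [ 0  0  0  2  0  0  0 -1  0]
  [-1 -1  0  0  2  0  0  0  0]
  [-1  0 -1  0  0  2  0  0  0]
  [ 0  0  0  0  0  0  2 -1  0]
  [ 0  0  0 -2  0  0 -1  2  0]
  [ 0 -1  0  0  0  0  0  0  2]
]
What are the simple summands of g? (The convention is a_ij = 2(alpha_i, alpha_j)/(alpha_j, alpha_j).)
B_3 (so(7)) ⊕ B_6 (so(13))

The diagram associated to this matrix has two connected components: the simple roots {alpha_4, alpha_7, alpha_8} form a chain of 3 nodes with a double edge at one end; the terminal node there is the unique short simple root (B_3), and {alpha_1, alpha_2, alpha_3, alpha_5, alpha_6, alpha_9} form a chain of 6 nodes with a double edge at one end; the terminal node there is the unique short simple root (B_6). A semisimple Lie algebra decomposes uniquely as the direct sum of simple ideals, one per connected component of its Dynkin diagram, so g ≅ B_3 ⊕ B_6 (dimension 21 + 78 = 99).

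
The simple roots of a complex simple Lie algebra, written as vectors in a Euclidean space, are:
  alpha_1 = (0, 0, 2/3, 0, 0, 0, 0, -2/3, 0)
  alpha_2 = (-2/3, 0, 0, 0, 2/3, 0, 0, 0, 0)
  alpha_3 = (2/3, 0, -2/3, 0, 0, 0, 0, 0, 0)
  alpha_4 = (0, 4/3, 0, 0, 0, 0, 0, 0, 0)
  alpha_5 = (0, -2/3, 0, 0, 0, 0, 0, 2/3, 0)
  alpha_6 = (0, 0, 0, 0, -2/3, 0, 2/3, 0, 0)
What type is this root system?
C_6

Compute the Cartan integers a_ij = 2(alpha_i, alpha_j)/(alpha_j, alpha_j); the resulting 6x6 Cartan matrix is
[[2, 0, -1, 0, -1, 0], [0, 2, -1, 0, 0, -1], [-1, -1, 2, 0, 0, 0], [0, 0, 0, 2, -2, 0], [-1, 0, 0, -1, 2, 0], [0, -1, 0, 0, 0, 2]].
The roots have two lengths (squared-length ratio 2:1); the short ones are alpha_{1,2,3,5,6}. The associated Dynkin diagram is a chain of 6 nodes with a double edge at one end; the terminal node there is the unique long simple root (C_6), so the type is C_6 (the algebra sp(12)).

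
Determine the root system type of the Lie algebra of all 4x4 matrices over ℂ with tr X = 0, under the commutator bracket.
type A_3

This is sl(4), which has dimension 4^2 - 1 = 15 and rank 4 - 1 = 3 (a Cartan subalgebra is the diagonal traceless matrices). In the classification of classical Lie algebras, the special linear algebra sl(n+1) has type A_n; here n = 3, so the Dynkin diagram is a chain of 3 nodes with single edges (A_3). Hence the type is A_3.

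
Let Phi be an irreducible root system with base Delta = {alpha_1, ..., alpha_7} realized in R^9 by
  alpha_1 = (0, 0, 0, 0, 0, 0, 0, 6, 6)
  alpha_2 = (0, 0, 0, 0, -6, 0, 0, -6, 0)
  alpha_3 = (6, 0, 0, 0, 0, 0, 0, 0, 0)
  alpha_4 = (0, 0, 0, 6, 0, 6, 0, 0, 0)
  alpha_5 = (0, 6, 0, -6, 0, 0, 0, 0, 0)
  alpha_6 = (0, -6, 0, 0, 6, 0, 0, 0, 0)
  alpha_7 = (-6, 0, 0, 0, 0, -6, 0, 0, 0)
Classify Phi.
Compute the Cartan integers a_ij = 2(alpha_i, alpha_j)/(alpha_j, alpha_j); the resulting 7x7 Cartan matrix is
[[2, -1, 0, 0, 0, 0, 0], [-1, 2, 0, 0, 0, -1, 0], [0, 0, 2, 0, 0, 0, -1], [0, 0, 0, 2, -1, 0, -1], [0, 0, 0, -1, 2, -1, 0], [0, -1, 0, 0, -1, 2, 0], [0, 0, -2, -1, 0, 0, 2]].
The roots have two lengths (squared-length ratio 2:1); the short ones are alpha_{3}. The associated Dynkin diagram is a chain of 7 nodes with a double edge at one end; the terminal node there is the unique short simple root (B_7), so the type is B_7 (the algebra so(15)).

type B_7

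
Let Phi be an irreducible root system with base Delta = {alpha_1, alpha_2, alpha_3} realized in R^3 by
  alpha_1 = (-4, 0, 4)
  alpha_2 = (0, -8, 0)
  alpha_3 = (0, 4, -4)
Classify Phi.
C_3

Compute the Cartan integers a_ij = 2(alpha_i, alpha_j)/(alpha_j, alpha_j); the resulting 3x3 Cartan matrix is
[[2, 0, -1], [0, 2, -2], [-1, -1, 2]].
The roots have two lengths (squared-length ratio 2:1); the short ones are alpha_{1,3}. The associated Dynkin diagram is a chain of 3 nodes with a double edge at one end; the terminal node there is the unique long simple root (C_3), so the type is C_3 (the algebra sp(6)).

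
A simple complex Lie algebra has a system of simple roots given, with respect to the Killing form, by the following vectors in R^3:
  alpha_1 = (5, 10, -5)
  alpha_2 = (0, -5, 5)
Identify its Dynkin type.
G2

Compute the Cartan integers a_ij = 2(alpha_i, alpha_j)/(alpha_j, alpha_j); the resulting 2x2 Cartan matrix is
[[2, -3], [-1, 2]].
The roots have two lengths (squared-length ratio 3:1); the short ones are alpha_{2}. The associated Dynkin diagram is two nodes joined by a triple edge (G_2), so the type is G_2.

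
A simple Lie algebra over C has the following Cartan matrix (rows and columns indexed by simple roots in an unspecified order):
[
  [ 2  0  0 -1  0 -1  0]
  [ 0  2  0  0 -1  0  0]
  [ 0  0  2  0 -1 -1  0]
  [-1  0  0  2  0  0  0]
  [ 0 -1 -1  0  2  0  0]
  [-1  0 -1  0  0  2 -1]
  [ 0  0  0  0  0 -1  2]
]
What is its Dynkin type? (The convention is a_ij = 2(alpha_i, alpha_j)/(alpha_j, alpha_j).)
E_7

The matrix has rank 7 with 2's on the diagonal. Reading the off-diagonal entries as Dynkin edges (a single edge where a_ij = a_ji = -1; a double or triple edge where a_ij * a_ji = 2 or 3), the diagram is a chain of 6 nodes with one extra node attached to the third node from one end (E_7). One simple-root ordering that puts it in standard form is (alpha_4, alpha_7, alpha_1, alpha_6, alpha_3, alpha_5, alpha_2). So the algebra is type E_7.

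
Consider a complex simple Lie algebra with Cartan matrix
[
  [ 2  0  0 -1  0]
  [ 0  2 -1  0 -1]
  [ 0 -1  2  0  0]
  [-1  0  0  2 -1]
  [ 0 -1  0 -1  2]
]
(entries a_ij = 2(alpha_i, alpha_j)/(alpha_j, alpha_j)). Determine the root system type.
A_5 (sl(6))

The matrix has rank 5 with 2's on the diagonal. Reading the off-diagonal entries as Dynkin edges (a single edge where a_ij = a_ji = -1; a double or triple edge where a_ij * a_ji = 2 or 3), the diagram is a chain of 5 nodes with single edges (A_5). One simple-root ordering that puts it in standard form is (alpha_1, alpha_4, alpha_5, alpha_2, alpha_3). So the algebra is type A_5, i.e. sl(6).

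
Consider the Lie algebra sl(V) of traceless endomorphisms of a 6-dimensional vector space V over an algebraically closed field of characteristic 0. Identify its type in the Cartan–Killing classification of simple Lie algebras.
This is sl(6), which has dimension 6^2 - 1 = 35 and rank 6 - 1 = 5 (a Cartan subalgebra is the diagonal traceless matrices). In the classification of classical Lie algebras, the special linear algebra sl(n+1) has type A_n; here n = 5, so the Dynkin diagram is a chain of 5 nodes with single edges (A_5). Hence the type is A_5.

type A_5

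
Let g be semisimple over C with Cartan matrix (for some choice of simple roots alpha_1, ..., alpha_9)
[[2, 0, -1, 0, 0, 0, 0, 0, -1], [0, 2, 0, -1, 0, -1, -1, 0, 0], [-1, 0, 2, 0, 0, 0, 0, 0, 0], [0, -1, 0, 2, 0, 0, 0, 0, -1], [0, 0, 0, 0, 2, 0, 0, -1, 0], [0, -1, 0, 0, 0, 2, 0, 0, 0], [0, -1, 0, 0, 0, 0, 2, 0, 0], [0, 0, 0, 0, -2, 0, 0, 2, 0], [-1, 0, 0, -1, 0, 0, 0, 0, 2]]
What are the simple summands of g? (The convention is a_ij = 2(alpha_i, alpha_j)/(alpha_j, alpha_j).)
The diagram associated to this matrix has two connected components: the simple roots {alpha_5, alpha_8} form a chain of 2 nodes with a double edge at one end; the terminal node there is the unique short simple root (B_2), and {alpha_1, alpha_2, alpha_3, alpha_4, alpha_6, alpha_7, alpha_9} form a chain of 5 nodes with a fork of two nodes at one end (D_7). A semisimple Lie algebra decomposes uniquely as the direct sum of simple ideals, one per connected component of its Dynkin diagram, so g ≅ B_2 ⊕ D_7 (dimension 10 + 91 = 101).

type B_2 ⊕ type D_7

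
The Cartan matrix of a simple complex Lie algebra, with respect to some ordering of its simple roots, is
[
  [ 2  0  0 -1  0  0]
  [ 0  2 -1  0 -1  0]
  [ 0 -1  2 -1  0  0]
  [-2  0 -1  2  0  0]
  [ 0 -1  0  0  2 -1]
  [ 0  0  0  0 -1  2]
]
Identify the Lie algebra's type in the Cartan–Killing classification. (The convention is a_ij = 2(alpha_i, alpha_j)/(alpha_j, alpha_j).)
B_6

The matrix has rank 6 with 2's on the diagonal. Reading the off-diagonal entries as Dynkin edges (a single edge where a_ij = a_ji = -1; a double or triple edge where a_ij * a_ji = 2 or 3), the diagram is a chain of 6 nodes with a double edge at one end; the terminal node there is the unique short simple root (B_6). One simple-root ordering that puts it in standard form is (alpha_6, alpha_5, alpha_2, alpha_3, alpha_4, alpha_1). So the algebra is type B_6, i.e. so(13).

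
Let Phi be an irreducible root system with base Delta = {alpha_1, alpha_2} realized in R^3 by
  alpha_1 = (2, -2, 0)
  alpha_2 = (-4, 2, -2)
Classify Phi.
Compute the Cartan integers a_ij = 2(alpha_i, alpha_j)/(alpha_j, alpha_j); the resulting 2x2 Cartan matrix is
[[2, -1], [-3, 2]].
The roots have two lengths (squared-length ratio 3:1); the short ones are alpha_{1}. The associated Dynkin diagram is two nodes joined by a triple edge (G_2), so the type is G_2.

G2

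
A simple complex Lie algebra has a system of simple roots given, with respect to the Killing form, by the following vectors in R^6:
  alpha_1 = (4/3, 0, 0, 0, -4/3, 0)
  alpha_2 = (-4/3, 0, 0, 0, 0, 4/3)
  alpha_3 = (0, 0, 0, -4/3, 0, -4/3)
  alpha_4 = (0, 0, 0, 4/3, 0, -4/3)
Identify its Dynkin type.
type D_4

Compute the Cartan integers a_ij = 2(alpha_i, alpha_j)/(alpha_j, alpha_j); the resulting 4x4 Cartan matrix is
[[2, -1, 0, 0], [-1, 2, -1, -1], [0, -1, 2, 0], [0, -1, 0, 2]].
All simple roots have the same length, so the diagram is simply laced. The associated Dynkin diagram is a chain of 2 nodes with a fork of two nodes at one end (D_4), so the type is D_4 (the algebra so(8)).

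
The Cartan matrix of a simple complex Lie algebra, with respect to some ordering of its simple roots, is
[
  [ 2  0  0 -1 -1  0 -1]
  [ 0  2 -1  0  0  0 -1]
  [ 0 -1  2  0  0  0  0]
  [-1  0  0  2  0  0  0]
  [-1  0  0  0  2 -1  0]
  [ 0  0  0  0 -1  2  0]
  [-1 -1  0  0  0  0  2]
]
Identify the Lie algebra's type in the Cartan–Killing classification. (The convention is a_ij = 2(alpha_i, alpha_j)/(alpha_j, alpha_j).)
E_7

The matrix has rank 7 with 2's on the diagonal. Reading the off-diagonal entries as Dynkin edges (a single edge where a_ij = a_ji = -1; a double or triple edge where a_ij * a_ji = 2 or 3), the diagram is a chain of 6 nodes with one extra node attached to the third node from one end (E_7). One simple-root ordering that puts it in standard form is (alpha_6, alpha_4, alpha_5, alpha_1, alpha_7, alpha_2, alpha_3). So the algebra is type E_7.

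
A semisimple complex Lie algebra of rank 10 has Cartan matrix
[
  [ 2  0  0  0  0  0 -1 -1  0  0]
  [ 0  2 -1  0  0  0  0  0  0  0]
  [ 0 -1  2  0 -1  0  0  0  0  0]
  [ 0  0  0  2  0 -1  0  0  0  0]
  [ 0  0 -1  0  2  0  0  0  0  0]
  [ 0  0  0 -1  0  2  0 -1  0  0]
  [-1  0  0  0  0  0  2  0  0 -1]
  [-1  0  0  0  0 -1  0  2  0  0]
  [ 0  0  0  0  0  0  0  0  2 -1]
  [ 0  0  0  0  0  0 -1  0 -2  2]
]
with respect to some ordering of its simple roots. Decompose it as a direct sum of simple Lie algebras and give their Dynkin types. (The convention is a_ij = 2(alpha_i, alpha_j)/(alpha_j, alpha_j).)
The diagram associated to this matrix has two connected components: the simple roots {alpha_2, alpha_3, alpha_5} form a chain of 3 nodes with single edges (A_3), and {alpha_1, alpha_4, alpha_6, alpha_7, alpha_8, alpha_9, alpha_10} form a chain of 7 nodes with a double edge at one end; the terminal node there is the unique short simple root (B_7). A semisimple Lie algebra decomposes uniquely as the direct sum of simple ideals, one per connected component of its Dynkin diagram, so g ≅ A_3 ⊕ B_7 (dimension 15 + 105 = 120).

A_3 + B_7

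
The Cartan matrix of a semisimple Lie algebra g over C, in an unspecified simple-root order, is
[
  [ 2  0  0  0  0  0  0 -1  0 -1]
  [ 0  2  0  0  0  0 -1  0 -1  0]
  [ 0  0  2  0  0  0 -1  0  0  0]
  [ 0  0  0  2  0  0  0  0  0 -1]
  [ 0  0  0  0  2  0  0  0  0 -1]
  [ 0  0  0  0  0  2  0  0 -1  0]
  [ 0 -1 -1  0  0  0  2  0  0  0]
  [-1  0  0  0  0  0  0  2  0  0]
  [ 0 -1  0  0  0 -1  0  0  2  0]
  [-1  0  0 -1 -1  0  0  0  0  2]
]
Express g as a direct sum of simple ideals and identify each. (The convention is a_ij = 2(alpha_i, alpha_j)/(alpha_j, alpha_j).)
The diagram associated to this matrix has two connected components: the simple roots {alpha_2, alpha_3, alpha_6, alpha_7, alpha_9} form a chain of 5 nodes with single edges (A_5), and {alpha_1, alpha_4, alpha_5, alpha_8, alpha_10} form a chain of 3 nodes with a fork of two nodes at one end (D_5). A semisimple Lie algebra decomposes uniquely as the direct sum of simple ideals, one per connected component of its Dynkin diagram, so g ≅ A_5 ⊕ D_5 (dimension 35 + 45 = 80).

A5 ⊕ D5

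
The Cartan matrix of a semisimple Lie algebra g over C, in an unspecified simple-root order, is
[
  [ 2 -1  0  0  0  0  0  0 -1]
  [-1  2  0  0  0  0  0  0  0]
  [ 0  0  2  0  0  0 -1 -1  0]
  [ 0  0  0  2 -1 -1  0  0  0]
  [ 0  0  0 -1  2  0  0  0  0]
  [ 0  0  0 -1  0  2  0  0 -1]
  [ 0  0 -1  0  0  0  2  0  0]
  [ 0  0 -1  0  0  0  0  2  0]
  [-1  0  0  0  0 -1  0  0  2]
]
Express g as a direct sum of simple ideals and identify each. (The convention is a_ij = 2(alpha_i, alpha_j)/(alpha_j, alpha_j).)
type A_3 ⊕ type A_6

The diagram associated to this matrix has two connected components: the simple roots {alpha_3, alpha_7, alpha_8} form a chain of 3 nodes with single edges (A_3), and {alpha_1, alpha_2, alpha_4, alpha_5, alpha_6, alpha_9} form a chain of 6 nodes with single edges (A_6). A semisimple Lie algebra decomposes uniquely as the direct sum of simple ideals, one per connected component of its Dynkin diagram, so g ≅ A_3 ⊕ A_6 (dimension 15 + 48 = 63).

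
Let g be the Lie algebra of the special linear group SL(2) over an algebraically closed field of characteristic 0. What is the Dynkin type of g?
A1

This is sl(2), which has dimension 2^2 - 1 = 3 and rank 2 - 1 = 1 (a Cartan subalgebra is the diagonal traceless matrices). In the classification of classical Lie algebras, the special linear algebra sl(n+1) has type A_n; here n = 1, so the Dynkin diagram is a chain of 1 nodes with single edges (A_1). Hence the type is A_1.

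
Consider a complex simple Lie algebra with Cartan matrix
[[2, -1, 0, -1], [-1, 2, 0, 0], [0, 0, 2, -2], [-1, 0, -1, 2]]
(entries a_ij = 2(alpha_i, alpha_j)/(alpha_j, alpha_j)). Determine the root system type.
The matrix has rank 4 with 2's on the diagonal. Reading the off-diagonal entries as Dynkin edges (a single edge where a_ij = a_ji = -1; a double or triple edge where a_ij * a_ji = 2 or 3), the diagram is a chain of 4 nodes with a double edge at one end; the terminal node there is the unique long simple root (C_4). One simple-root ordering that puts it in standard form is (alpha_2, alpha_1, alpha_4, alpha_3). So the algebra is type C_4, i.e. sp(8).

C_4 (sp(8))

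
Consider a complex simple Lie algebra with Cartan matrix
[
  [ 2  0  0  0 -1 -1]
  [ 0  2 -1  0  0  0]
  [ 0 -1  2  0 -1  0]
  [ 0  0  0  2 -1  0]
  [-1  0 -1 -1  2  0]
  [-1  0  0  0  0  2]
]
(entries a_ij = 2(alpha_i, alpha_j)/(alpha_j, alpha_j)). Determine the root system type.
E_6

The matrix has rank 6 with 2's on the diagonal. Reading the off-diagonal entries as Dynkin edges (a single edge where a_ij = a_ji = -1; a double or triple edge where a_ij * a_ji = 2 or 3), the diagram is a chain of 5 nodes with one extra node attached to the third node from one end (E_6). One simple-root ordering that puts it in standard form is (alpha_6, alpha_4, alpha_1, alpha_5, alpha_3, alpha_2). So the algebra is type E_6.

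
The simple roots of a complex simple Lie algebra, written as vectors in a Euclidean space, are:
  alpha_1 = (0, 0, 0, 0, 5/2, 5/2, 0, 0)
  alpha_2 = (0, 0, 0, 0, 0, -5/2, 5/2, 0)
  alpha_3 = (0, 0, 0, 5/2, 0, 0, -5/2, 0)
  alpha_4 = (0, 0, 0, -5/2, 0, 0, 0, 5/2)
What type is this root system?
Compute the Cartan integers a_ij = 2(alpha_i, alpha_j)/(alpha_j, alpha_j); the resulting 4x4 Cartan matrix is
[[2, -1, 0, 0], [-1, 2, -1, 0], [0, -1, 2, -1], [0, 0, -1, 2]].
All simple roots have the same length, so the diagram is simply laced. The associated Dynkin diagram is a chain of 4 nodes with single edges (A_4), so the type is A_4 (the algebra sl(5)).

A_4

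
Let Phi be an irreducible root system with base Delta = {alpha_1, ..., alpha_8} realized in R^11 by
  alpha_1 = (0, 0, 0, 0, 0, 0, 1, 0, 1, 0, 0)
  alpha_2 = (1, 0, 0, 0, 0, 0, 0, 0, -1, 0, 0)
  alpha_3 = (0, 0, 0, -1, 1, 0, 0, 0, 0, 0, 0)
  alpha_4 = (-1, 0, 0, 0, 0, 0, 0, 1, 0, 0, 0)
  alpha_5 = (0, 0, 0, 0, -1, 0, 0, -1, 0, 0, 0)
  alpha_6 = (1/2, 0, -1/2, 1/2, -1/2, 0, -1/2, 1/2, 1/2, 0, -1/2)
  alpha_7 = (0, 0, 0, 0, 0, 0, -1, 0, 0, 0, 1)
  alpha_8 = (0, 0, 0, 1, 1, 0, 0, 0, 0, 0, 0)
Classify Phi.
E_8

Compute the Cartan integers a_ij = 2(alpha_i, alpha_j)/(alpha_j, alpha_j); the resulting 8x8 Cartan matrix is
[[2, -1, 0, 0, 0, 0, -1, 0], [-1, 2, 0, -1, 0, 0, 0, 0], [0, 0, 2, 0, -1, -1, 0, 0], [0, -1, 0, 2, -1, 0, 0, 0], [0, 0, -1, -1, 2, 0, 0, -1], [0, 0, -1, 0, 0, 2, 0, 0], [-1, 0, 0, 0, 0, 0, 2, 0], [0, 0, 0, 0, -1, 0, 0, 2]].
All simple roots have the same length, so the diagram is simply laced. The associated Dynkin diagram is a chain of 7 nodes with one extra node attached to the third node from one end (E_8), so the type is E_8.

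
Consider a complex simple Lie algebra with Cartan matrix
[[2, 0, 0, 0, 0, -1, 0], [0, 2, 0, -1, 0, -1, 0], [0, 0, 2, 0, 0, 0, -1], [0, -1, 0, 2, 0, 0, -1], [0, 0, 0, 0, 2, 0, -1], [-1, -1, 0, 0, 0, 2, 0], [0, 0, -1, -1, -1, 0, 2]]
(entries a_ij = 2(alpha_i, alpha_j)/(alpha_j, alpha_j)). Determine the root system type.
The matrix has rank 7 with 2's on the diagonal. Reading the off-diagonal entries as Dynkin edges (a single edge where a_ij = a_ji = -1; a double or triple edge where a_ij * a_ji = 2 or 3), the diagram is a chain of 5 nodes with a fork of two nodes at one end (D_7). One simple-root ordering that puts it in standard form is (alpha_1, alpha_6, alpha_2, alpha_4, alpha_7, alpha_3, alpha_5). So the algebra is type D_7, i.e. so(14).

type D_7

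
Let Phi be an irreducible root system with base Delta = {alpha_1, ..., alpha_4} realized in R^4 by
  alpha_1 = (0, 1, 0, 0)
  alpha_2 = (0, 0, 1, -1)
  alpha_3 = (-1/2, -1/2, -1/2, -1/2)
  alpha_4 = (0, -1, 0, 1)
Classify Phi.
F_4

Compute the Cartan integers a_ij = 2(alpha_i, alpha_j)/(alpha_j, alpha_j); the resulting 4x4 Cartan matrix is
[[2, 0, -1, -1], [0, 2, 0, -1], [-1, 0, 2, 0], [-2, -1, 0, 2]].
The roots have two lengths (squared-length ratio 2:1); the short ones are alpha_{1,3}. The associated Dynkin diagram is a chain of 4 nodes with a double edge between the middle two (F_4), so the type is F_4.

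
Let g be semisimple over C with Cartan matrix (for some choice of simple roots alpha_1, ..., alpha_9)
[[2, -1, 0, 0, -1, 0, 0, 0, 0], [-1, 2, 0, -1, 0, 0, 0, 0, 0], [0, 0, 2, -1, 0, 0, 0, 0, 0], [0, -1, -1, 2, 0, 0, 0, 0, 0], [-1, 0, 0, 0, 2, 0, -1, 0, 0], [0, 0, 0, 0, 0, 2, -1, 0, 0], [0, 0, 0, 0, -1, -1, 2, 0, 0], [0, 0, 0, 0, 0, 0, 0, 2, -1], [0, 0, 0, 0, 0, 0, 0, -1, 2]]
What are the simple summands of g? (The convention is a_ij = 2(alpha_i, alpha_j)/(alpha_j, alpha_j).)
The diagram associated to this matrix has two connected components: the simple roots {alpha_8, alpha_9} form a chain of 2 nodes with single edges (A_2), and {alpha_1, alpha_2, alpha_3, alpha_4, alpha_5, alpha_6, alpha_7} form a chain of 7 nodes with single edges (A_7). A semisimple Lie algebra decomposes uniquely as the direct sum of simple ideals, one per connected component of its Dynkin diagram, so g ≅ A_2 ⊕ A_7 (dimension 8 + 63 = 71).

type A_2 + type A_7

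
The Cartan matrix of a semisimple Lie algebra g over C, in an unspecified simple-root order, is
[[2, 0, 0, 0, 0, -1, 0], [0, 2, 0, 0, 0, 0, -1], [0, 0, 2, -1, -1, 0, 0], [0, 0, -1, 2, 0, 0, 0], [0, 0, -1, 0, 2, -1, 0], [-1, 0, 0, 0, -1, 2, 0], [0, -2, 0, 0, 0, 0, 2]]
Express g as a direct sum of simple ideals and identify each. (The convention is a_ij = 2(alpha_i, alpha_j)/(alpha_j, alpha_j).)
The diagram associated to this matrix has two connected components: the simple roots {alpha_1, alpha_3, alpha_4, alpha_5, alpha_6} form a chain of 5 nodes with single edges (A_5), and {alpha_2, alpha_7} form a chain of 2 nodes with a double edge at one end; the terminal node there is the unique short simple root (B_2). A semisimple Lie algebra decomposes uniquely as the direct sum of simple ideals, one per connected component of its Dynkin diagram, so g ≅ A_5 ⊕ B_2 (dimension 35 + 10 = 45).

A5 + B2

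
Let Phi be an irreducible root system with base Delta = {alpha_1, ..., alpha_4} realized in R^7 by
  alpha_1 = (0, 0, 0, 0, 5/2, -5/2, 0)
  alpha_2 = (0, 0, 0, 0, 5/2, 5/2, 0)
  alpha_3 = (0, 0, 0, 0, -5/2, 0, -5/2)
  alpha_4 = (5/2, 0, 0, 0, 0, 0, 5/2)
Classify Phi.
D_4 (so(8))

Compute the Cartan integers a_ij = 2(alpha_i, alpha_j)/(alpha_j, alpha_j); the resulting 4x4 Cartan matrix is
[[2, 0, -1, 0], [0, 2, -1, 0], [-1, -1, 2, -1], [0, 0, -1, 2]].
All simple roots have the same length, so the diagram is simply laced. The associated Dynkin diagram is a chain of 2 nodes with a fork of two nodes at one end (D_4), so the type is D_4 (the algebra so(8)).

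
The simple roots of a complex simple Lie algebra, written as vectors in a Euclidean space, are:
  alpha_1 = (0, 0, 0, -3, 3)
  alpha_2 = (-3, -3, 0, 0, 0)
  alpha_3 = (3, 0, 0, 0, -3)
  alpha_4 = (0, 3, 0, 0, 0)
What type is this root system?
Compute the Cartan integers a_ij = 2(alpha_i, alpha_j)/(alpha_j, alpha_j); the resulting 4x4 Cartan matrix is
[[2, 0, -1, 0], [0, 2, -1, -2], [-1, -1, 2, 0], [0, -1, 0, 2]].
The roots have two lengths (squared-length ratio 2:1); the short ones are alpha_{4}. The associated Dynkin diagram is a chain of 4 nodes with a double edge at one end; the terminal node there is the unique short simple root (B_4), so the type is B_4 (the algebra so(9)).

B_4 (so(9))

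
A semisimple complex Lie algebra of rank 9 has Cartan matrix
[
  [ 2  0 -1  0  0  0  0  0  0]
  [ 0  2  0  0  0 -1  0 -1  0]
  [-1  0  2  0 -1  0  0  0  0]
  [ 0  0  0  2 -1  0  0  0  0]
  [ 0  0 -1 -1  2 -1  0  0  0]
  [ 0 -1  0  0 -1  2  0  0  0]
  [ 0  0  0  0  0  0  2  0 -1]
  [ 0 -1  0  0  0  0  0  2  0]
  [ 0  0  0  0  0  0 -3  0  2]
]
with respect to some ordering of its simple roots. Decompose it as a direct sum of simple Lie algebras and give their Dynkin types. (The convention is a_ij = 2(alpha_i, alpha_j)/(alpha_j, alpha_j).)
E_7 ⊕ G_2

The diagram associated to this matrix has two connected components: the simple roots {alpha_1, alpha_2, alpha_3, alpha_4, alpha_5, alpha_6, alpha_8} form a chain of 6 nodes with one extra node attached to the third node from one end (E_7), and {alpha_7, alpha_9} form two nodes joined by a triple edge (G_2). A semisimple Lie algebra decomposes uniquely as the direct sum of simple ideals, one per connected component of its Dynkin diagram, so g ≅ E_7 ⊕ G_2 (dimension 133 + 14 = 147).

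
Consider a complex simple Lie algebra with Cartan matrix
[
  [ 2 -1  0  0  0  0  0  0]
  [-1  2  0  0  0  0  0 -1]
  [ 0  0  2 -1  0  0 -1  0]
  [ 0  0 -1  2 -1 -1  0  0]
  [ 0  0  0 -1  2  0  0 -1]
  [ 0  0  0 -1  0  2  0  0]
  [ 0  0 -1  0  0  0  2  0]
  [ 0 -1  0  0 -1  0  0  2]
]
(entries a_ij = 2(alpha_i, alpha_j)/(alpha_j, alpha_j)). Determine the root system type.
E_8

The matrix has rank 8 with 2's on the diagonal. Reading the off-diagonal entries as Dynkin edges (a single edge where a_ij = a_ji = -1; a double or triple edge where a_ij * a_ji = 2 or 3), the diagram is a chain of 7 nodes with one extra node attached to the third node from one end (E_8). One simple-root ordering that puts it in standard form is (alpha_7, alpha_6, alpha_3, alpha_4, alpha_5, alpha_8, alpha_2, alpha_1). So the algebra is type E_8.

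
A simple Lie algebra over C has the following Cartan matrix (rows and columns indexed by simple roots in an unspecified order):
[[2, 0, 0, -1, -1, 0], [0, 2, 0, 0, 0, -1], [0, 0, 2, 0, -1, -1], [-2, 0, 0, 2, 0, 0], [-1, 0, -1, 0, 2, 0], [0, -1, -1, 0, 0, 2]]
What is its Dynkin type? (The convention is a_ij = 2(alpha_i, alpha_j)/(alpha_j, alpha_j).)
C_6 (sp(12))

The matrix has rank 6 with 2's on the diagonal. Reading the off-diagonal entries as Dynkin edges (a single edge where a_ij = a_ji = -1; a double or triple edge where a_ij * a_ji = 2 or 3), the diagram is a chain of 6 nodes with a double edge at one end; the terminal node there is the unique long simple root (C_6). One simple-root ordering that puts it in standard form is (alpha_2, alpha_6, alpha_3, alpha_5, alpha_1, alpha_4). So the algebra is type C_6, i.e. sp(12).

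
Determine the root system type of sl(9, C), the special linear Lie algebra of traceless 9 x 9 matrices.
This is sl(9), which has dimension 9^2 - 1 = 80 and rank 9 - 1 = 8 (a Cartan subalgebra is the diagonal traceless matrices). In the classification of classical Lie algebras, the special linear algebra sl(n+1) has type A_n; here n = 8, so the Dynkin diagram is a chain of 8 nodes with single edges (A_8). Hence the type is A_8.

A_8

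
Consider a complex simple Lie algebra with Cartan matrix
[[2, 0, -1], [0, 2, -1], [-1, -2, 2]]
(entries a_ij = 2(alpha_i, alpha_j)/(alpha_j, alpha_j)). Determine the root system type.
The matrix has rank 3 with 2's on the diagonal. Reading the off-diagonal entries as Dynkin edges (a single edge where a_ij = a_ji = -1; a double or triple edge where a_ij * a_ji = 2 or 3), the diagram is a chain of 3 nodes with a double edge at one end; the terminal node there is the unique short simple root (B_3). One simple-root ordering that puts it in standard form is (alpha_1, alpha_3, alpha_2). So the algebra is type B_3, i.e. so(7).

B3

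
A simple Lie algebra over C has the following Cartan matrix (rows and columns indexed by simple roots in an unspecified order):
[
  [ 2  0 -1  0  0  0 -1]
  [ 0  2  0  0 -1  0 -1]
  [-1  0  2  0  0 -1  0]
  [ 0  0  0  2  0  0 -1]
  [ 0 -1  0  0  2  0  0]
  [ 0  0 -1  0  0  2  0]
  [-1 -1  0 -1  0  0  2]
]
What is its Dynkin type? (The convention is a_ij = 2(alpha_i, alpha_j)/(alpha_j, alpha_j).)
The matrix has rank 7 with 2's on the diagonal. Reading the off-diagonal entries as Dynkin edges (a single edge where a_ij = a_ji = -1; a double or triple edge where a_ij * a_ji = 2 or 3), the diagram is a chain of 6 nodes with one extra node attached to the third node from one end (E_7). One simple-root ordering that puts it in standard form is (alpha_5, alpha_4, alpha_2, alpha_7, alpha_1, alpha_3, alpha_6). So the algebra is type E_7.

E7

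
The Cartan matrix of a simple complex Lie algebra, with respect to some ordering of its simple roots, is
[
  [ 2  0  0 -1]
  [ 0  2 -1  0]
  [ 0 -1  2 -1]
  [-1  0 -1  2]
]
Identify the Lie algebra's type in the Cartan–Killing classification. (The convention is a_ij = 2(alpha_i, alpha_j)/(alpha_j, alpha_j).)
The matrix has rank 4 with 2's on the diagonal. Reading the off-diagonal entries as Dynkin edges (a single edge where a_ij = a_ji = -1; a double or triple edge where a_ij * a_ji = 2 or 3), the diagram is a chain of 4 nodes with single edges (A_4). One simple-root ordering that puts it in standard form is (alpha_1, alpha_4, alpha_3, alpha_2). So the algebra is type A_4, i.e. sl(5).

type A_4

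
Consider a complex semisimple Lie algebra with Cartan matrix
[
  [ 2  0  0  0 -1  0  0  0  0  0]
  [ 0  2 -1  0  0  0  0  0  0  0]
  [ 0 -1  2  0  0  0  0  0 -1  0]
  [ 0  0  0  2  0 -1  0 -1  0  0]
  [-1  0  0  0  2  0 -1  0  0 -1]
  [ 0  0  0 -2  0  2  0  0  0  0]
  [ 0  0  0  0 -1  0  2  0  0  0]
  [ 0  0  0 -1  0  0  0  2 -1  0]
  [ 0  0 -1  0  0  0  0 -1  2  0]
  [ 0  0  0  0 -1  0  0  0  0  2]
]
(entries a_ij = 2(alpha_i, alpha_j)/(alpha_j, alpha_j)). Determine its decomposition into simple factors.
The diagram associated to this matrix has two connected components: the simple roots {alpha_2, alpha_3, alpha_4, alpha_6, alpha_8, alpha_9} form a chain of 6 nodes with a double edge at one end; the terminal node there is the unique long simple root (C_6), and {alpha_1, alpha_5, alpha_7, alpha_10} form a chain of 2 nodes with a fork of two nodes at one end (D_4). A semisimple Lie algebra decomposes uniquely as the direct sum of simple ideals, one per connected component of its Dynkin diagram, so g ≅ C_6 ⊕ D_4 (dimension 78 + 28 = 106).

C_6 + D_4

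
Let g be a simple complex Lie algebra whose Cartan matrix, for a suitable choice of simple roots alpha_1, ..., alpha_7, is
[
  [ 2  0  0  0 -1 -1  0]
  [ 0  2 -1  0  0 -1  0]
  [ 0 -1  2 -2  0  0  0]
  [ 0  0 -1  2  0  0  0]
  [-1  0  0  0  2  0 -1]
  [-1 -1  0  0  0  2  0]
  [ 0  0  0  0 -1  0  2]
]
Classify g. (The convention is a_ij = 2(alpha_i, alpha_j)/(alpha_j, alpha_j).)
type B_7

The matrix has rank 7 with 2's on the diagonal. Reading the off-diagonal entries as Dynkin edges (a single edge where a_ij = a_ji = -1; a double or triple edge where a_ij * a_ji = 2 or 3), the diagram is a chain of 7 nodes with a double edge at one end; the terminal node there is the unique short simple root (B_7). One simple-root ordering that puts it in standard form is (alpha_7, alpha_5, alpha_1, alpha_6, alpha_2, alpha_3, alpha_4). So the algebra is type B_7, i.e. so(15).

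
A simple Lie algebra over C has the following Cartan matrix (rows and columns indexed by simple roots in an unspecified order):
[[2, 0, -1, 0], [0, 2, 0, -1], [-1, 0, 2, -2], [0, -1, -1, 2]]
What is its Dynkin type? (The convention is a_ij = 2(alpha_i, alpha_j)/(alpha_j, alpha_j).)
The matrix has rank 4 with 2's on the diagonal. Reading the off-diagonal entries as Dynkin edges (a single edge where a_ij = a_ji = -1; a double or triple edge where a_ij * a_ji = 2 or 3), the diagram is a chain of 4 nodes with a double edge between the middle two (F_4). One simple-root ordering that puts it in standard form is (alpha_1, alpha_3, alpha_4, alpha_2). So the algebra is type F_4.

type F_4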